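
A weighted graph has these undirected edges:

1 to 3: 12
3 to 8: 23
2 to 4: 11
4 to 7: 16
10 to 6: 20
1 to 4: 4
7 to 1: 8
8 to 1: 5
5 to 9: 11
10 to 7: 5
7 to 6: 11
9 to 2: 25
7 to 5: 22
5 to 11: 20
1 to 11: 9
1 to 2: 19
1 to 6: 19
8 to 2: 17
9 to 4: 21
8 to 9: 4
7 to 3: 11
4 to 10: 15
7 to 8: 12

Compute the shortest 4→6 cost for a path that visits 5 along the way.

57

Shortest 4→5: 4 → 1 → 8 → 9 → 5 = 24
Shortest 5→6: 5 → 7 → 6 = 33
Total via 5: 24 + 33 = 57.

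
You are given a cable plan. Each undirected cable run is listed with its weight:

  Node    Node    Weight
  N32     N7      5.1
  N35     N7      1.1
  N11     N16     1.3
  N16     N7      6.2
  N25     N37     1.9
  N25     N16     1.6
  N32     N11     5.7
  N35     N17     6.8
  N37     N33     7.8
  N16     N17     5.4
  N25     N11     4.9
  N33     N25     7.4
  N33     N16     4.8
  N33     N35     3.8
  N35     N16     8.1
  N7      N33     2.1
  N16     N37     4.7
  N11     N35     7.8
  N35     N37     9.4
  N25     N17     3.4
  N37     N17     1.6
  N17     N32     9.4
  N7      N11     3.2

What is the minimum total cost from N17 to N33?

9.4

Compare a few routes:
N17 - N37 - N33: 1.6+7.8 = 9.4
N17 - N25 - N16 - N33: 3.4+1.6+4.8 = 9.8
N17 - N37 - N25 - N16 - N33: 1.6+1.9+1.6+4.8 = 9.9
N17 - N35 - N7 - N33: 6.8+1.1+2.1 = 10
Cheapest is N17 - N37 - N33 at 9.4.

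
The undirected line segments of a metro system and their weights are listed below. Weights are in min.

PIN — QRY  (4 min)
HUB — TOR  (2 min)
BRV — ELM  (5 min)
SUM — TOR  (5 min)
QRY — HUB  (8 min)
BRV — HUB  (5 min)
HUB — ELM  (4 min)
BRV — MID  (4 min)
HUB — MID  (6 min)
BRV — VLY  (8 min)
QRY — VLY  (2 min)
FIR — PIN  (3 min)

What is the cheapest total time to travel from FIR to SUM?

Compare a few routes:
FIR–PIN–QRY–VLY–BRV–HUB–TOR–SUM: 3+4+2+8+5+2+5 = 29
FIR–PIN–QRY–HUB–TOR–SUM: 3+4+8+2+5 = 22
FIR–PIN–QRY–VLY–BRV–ELM–HUB–TOR–SUM: 3+4+2+8+5+4+2+5 = 33
FIR–PIN–QRY–VLY–BRV–MID–HUB–TOR–SUM: 3+4+2+8+4+6+2+5 = 34
Cheapest is FIR–PIN–QRY–HUB–TOR–SUM at 22 min.

22 min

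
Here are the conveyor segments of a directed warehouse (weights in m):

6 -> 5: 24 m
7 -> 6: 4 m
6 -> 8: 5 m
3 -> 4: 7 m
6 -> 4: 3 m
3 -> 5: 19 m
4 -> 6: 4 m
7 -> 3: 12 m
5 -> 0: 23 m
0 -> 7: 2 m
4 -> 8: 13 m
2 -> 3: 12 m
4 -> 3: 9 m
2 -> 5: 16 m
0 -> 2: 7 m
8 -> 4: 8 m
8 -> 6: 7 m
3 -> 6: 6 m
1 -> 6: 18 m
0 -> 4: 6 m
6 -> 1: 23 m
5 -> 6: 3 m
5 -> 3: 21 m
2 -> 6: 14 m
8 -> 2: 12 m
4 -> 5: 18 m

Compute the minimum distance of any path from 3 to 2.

23 m

Candidate routes:
3 → 6 → 8 → 2: 6+5+12 = 23
3 → 4 → 6 → 8 → 2: 7+4+5+12 = 28
Cheapest is 3 → 6 → 8 → 2 at 23 m.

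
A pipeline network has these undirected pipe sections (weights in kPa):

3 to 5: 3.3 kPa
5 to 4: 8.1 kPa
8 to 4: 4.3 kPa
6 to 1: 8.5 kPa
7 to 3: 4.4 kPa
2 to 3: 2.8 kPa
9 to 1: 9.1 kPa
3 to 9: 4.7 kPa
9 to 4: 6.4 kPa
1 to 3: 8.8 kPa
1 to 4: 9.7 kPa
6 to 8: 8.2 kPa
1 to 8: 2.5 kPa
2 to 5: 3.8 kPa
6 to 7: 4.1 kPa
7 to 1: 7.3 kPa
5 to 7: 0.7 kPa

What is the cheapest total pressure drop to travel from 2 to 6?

8.6 kPa

Settle nodes by increasing distance from 2:
2: 0
3: 2.8  (via 2)
5: 3.8  (via 2)
7: 4.5  (via 5)
9: 7.5  (via 3)
6: 8.6  (via 7)
Shortest route: 2–5–7–6 = 8.6 kPa.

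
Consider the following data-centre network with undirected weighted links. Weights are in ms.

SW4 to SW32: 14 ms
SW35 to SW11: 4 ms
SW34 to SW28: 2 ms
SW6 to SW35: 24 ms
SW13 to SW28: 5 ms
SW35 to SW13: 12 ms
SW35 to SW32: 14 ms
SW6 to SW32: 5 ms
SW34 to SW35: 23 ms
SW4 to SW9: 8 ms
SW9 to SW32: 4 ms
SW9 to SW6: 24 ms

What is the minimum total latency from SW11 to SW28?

Candidate routes:
SW11 - SW35 - SW13 - SW28: 4+12+5 = 21
SW11 - SW35 - SW34 - SW28: 4+23+2 = 29
Cheapest is SW11 - SW35 - SW13 - SW28 at 21 ms.

21 ms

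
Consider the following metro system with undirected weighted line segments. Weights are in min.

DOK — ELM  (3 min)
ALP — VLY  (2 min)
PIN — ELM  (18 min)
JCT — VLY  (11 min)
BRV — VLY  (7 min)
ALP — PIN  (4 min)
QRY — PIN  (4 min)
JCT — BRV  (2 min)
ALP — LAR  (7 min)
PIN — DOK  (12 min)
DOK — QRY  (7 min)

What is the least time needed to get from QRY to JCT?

Enumerating some paths:
QRY → DOK → PIN → ALP → VLY → JCT: 7+12+4+2+11 = 36
QRY → PIN → ALP → VLY → BRV → JCT: 4+4+2+7+2 = 19
QRY → PIN → ALP → VLY → JCT: 4+4+2+11 = 21
QRY → DOK → PIN → ALP → VLY → BRV → JCT: 7+12+4+2+7+2 = 34
Cheapest is QRY → PIN → ALP → VLY → BRV → JCT at 19 min.

19 min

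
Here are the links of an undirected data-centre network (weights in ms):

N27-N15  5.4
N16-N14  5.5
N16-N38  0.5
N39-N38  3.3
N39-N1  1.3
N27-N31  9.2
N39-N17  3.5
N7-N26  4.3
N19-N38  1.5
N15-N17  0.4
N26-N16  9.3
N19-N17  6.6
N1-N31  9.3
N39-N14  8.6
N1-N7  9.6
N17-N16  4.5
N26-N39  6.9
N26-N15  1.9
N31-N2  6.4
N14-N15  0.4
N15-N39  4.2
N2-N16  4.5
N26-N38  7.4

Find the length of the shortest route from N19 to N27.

12.3 ms

Candidate routes:
N19 - N38 - N16 - N17 - N15 - N27: 1.5+0.5+4.5+0.4+5.4 = 12.3
N19 - N17 - N15 - N27: 6.6+0.4+5.4 = 12.4
The minimum is 12.3 ms via N19 - N38 - N16 - N17 - N15 - N27.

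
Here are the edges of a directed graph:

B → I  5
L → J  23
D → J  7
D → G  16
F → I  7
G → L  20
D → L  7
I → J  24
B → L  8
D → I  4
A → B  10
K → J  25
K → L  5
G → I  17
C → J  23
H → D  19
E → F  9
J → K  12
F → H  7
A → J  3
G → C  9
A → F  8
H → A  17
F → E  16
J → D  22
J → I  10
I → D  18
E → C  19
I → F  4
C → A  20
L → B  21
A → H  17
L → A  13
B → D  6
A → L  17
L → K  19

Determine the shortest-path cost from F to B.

34

Compare a few routes:
F - H - A - B: 7+17+10 = 34
F - I - D - L - B: 7+18+7+21 = 53
F - I - D - L - A - B: 7+18+7+13+10 = 55
F - H - D - L - B: 7+19+7+21 = 54
The minimum is 34 via F - H - A - B.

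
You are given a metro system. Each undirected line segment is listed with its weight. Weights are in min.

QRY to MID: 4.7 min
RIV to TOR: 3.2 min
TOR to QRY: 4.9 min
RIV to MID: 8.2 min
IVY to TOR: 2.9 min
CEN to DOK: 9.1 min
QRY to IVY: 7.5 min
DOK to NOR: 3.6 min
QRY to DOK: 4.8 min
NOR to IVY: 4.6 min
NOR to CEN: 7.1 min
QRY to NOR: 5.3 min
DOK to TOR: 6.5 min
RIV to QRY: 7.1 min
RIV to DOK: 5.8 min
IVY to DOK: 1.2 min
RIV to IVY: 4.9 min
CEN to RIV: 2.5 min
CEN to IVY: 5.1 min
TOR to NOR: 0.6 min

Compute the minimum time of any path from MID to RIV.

Candidate routes:
MID–QRY–RIV: 4.7+7.1 = 11.8
MID–RIV: 8.2 = 8.2
Cheapest is MID–RIV at 8.2 min.

8.2 min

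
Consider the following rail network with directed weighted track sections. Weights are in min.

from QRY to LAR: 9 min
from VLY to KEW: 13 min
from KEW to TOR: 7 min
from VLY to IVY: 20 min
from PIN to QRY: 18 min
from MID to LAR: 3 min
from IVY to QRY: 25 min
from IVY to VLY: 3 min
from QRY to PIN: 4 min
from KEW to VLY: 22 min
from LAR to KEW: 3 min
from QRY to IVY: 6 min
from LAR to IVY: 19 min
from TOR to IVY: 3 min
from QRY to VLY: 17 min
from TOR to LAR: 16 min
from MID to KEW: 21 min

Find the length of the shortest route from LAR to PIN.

Compare a few routes:
LAR–KEW–TOR–IVY–QRY–PIN: 3+7+3+25+4 = 42
LAR–KEW–VLY–IVY–QRY–PIN: 3+22+20+25+4 = 74
LAR–IVY–QRY–PIN: 19+25+4 = 48
Cheapest is LAR–KEW–TOR–IVY–QRY–PIN at 42 min.

42 min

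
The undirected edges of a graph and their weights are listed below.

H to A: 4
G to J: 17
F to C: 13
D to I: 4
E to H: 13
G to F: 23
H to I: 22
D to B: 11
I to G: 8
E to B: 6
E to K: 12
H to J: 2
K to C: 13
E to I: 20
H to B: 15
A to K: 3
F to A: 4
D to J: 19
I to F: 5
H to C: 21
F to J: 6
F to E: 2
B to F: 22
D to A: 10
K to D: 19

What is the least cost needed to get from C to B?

Settle nodes by increasing distance from C:
C: 0
F: 13  (via C)
K: 13  (via C)
E: 15  (via F)
A: 16  (via K)
I: 18  (via F)
J: 19  (via F)
H: 20  (via A)
B: 21  (via E)
Shortest route: C–F–E–B = 21.

21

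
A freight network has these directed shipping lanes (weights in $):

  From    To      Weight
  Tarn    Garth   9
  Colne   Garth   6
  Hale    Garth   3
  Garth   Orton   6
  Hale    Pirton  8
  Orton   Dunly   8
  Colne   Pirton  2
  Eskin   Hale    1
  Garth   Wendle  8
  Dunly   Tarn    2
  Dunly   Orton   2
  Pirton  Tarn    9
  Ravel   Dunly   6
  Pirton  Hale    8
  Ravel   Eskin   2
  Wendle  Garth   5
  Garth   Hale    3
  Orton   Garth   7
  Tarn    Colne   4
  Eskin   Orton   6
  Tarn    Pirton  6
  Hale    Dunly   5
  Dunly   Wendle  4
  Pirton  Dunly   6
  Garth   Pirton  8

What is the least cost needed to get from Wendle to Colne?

Running Dijkstra from Wendle:
Wendle: 0
Garth: 5  (via Wendle)
Hale: 8  (via Garth)
Orton: 11  (via Garth)
Pirton: 13  (via Garth)
Dunly: 13  (via Hale)
Tarn: 15  (via Dunly)
Colne: 19  (via Tarn)
Shortest route: Wendle–Garth–Hale–Dunly–Tarn–Colne = $19.

$19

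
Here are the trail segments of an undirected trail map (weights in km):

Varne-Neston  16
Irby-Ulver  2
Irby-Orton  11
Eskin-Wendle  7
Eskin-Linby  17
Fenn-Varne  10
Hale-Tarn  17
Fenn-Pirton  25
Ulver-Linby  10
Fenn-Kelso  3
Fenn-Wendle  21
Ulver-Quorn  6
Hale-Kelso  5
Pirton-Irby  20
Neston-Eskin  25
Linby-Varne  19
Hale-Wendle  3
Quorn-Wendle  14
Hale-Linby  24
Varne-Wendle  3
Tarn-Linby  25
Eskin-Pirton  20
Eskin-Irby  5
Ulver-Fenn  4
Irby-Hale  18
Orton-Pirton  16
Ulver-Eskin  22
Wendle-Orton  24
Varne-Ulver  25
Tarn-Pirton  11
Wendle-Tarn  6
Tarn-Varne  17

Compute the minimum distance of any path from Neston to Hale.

Running Dijkstra from Neston:
Neston: 0
Varne: 16  (via Neston)
Wendle: 19  (via Varne)
Hale: 22  (via Wendle)
Shortest route: Neston → Varne → Wendle → Hale = 22 km.

22 km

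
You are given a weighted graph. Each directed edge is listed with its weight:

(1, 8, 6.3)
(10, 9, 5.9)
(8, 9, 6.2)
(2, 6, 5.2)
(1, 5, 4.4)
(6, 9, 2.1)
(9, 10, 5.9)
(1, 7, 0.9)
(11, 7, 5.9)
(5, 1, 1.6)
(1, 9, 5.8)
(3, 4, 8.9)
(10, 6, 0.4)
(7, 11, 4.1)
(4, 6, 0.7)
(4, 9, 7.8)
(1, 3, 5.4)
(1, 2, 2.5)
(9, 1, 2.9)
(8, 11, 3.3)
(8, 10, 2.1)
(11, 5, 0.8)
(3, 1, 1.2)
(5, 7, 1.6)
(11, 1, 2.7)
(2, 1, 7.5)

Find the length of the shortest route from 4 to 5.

10.1

Candidate routes:
4 → 6 → 9 → 1 → 5: 0.7+2.1+2.9+4.4 = 10.1
4 → 9 → 1 → 5: 7.8+2.9+4.4 = 15.1
4 → 6 → 9 → 1 → 7 → 11 → 5: 0.7+2.1+2.9+0.9+4.1+0.8 = 11.5
The minimum is 10.1 via 4 → 6 → 9 → 1 → 5.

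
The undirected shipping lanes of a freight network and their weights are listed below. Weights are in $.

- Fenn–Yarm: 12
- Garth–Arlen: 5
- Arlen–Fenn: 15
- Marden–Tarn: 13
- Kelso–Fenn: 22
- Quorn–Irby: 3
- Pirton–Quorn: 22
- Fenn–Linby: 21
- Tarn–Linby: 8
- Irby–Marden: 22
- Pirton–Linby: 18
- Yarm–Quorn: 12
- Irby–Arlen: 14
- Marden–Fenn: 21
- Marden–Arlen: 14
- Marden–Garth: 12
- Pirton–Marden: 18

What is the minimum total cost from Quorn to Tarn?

$38

Enumerating some paths:
Quorn → Irby → Arlen → Garth → Marden → Tarn: 3+14+5+12+13 = 47
Quorn → Pirton → Linby → Tarn: 22+18+8 = 48
Quorn → Irby → Arlen → Marden → Tarn: 3+14+14+13 = 44
Quorn → Irby → Marden → Tarn: 3+22+13 = 38
Cheapest is Quorn → Irby → Marden → Tarn at $38.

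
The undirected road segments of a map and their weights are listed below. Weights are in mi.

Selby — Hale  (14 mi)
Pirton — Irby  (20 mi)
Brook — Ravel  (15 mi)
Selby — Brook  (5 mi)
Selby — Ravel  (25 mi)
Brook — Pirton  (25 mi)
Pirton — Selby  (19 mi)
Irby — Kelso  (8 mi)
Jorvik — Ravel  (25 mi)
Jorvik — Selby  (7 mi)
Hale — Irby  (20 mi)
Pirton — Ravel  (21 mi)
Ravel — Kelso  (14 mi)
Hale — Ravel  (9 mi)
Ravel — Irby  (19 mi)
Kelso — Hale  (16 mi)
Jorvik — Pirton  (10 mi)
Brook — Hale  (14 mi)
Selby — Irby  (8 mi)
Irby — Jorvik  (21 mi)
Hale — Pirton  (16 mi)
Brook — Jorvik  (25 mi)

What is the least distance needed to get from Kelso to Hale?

Shortest distances from Kelso:
Kelso: 0
Irby: 8  (via Kelso)
Ravel: 14  (via Kelso)
Selby: 16  (via Irby)
Hale: 16  (via Kelso)
Shortest route: Kelso–Hale = 16 mi.

16 mi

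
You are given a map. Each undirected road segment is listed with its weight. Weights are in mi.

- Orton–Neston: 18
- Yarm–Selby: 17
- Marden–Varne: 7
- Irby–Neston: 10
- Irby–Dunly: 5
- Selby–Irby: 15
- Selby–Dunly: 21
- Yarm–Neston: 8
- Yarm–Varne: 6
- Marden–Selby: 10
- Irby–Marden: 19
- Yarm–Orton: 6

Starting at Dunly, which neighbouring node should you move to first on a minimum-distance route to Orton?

Compare a few routes:
Dunly → Irby → Selby → Yarm → Orton: 5+15+17+6 = 43
Dunly → Irby → Neston → Orton: 5+10+18 = 33
Dunly → Irby → Neston → Yarm → Orton: 5+10+8+6 = 29
The minimum is 29 mi via Dunly → Irby → Neston → Yarm → Orton.
So from Dunly the first move is to Irby.

Irby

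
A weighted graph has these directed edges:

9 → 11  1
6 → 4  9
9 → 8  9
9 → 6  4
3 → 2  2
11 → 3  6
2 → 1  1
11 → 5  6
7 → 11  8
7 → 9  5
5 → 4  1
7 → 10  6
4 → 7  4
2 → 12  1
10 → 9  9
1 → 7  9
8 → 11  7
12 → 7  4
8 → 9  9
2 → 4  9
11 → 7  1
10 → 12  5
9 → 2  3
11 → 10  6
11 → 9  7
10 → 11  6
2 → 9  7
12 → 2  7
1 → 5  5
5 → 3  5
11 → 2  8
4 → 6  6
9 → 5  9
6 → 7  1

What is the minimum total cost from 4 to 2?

Candidate routes:
4 → 6 → 7 → 9 → 2: 6+1+5+3 = 15
4 → 7 → 9 → 2: 4+5+3 = 12
4 → 7 → 9 → 11 → 2: 4+5+1+8 = 18
The minimum is 12 via 4 → 7 → 9 → 2.

12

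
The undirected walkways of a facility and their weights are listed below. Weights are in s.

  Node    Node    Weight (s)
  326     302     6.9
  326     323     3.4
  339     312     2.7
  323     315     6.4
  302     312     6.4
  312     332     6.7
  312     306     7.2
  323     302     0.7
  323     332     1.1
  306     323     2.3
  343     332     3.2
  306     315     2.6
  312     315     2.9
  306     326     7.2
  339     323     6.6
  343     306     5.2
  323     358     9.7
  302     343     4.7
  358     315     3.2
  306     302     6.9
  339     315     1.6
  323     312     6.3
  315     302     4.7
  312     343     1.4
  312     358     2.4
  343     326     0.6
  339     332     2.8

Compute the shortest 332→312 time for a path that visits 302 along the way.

Best 332 to 302: 332–323–302 costing 1.8
Best 302 to 312: 302–343–312 costing 6.1
Total via 302: 1.8 + 6.1 = 7.9 s.

7.9 s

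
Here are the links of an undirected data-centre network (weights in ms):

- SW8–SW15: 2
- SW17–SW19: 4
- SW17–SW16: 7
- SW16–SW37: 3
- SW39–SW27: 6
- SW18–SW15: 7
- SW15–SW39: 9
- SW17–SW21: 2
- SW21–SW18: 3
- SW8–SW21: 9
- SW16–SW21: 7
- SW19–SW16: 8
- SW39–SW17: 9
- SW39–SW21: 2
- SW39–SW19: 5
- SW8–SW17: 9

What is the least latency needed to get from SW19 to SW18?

Shortest distances from SW19:
SW19: 0
SW17: 4  (via SW19)
SW39: 5  (via SW19)
SW21: 6  (via SW17)
SW16: 8  (via SW19)
SW18: 9  (via SW21)
Shortest route: SW19–SW17–SW21–SW18 = 9 ms.

9 ms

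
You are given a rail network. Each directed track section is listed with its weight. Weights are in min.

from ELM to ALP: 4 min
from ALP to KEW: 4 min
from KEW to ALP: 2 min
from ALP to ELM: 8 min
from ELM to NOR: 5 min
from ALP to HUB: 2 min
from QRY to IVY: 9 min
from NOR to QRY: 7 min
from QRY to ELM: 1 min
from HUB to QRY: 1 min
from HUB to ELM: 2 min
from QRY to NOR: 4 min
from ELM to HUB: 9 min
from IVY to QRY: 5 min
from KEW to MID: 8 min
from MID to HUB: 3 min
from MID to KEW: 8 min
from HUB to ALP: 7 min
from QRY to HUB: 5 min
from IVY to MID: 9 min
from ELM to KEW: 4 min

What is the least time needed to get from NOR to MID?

20 min

Running Dijkstra from NOR:
NOR: 0
QRY: 7  (via NOR)
ELM: 8  (via QRY)
ALP: 12  (via ELM)
HUB: 12  (via QRY)
KEW: 12  (via ELM)
IVY: 16  (via QRY)
MID: 20  (via KEW)
Shortest route: NOR → QRY → ELM → KEW → MID = 20 min.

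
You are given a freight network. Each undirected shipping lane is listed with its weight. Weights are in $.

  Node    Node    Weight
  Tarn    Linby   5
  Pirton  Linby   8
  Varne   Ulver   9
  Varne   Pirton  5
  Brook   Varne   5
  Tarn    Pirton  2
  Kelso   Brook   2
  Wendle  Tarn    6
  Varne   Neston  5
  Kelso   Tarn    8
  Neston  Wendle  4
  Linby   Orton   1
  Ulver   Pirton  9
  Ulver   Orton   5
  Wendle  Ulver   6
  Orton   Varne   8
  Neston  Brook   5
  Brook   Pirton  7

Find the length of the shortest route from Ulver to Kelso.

$16

Running Dijkstra from Ulver:
Ulver: 0
Orton: 5  (via Ulver)
Linby: 6  (via Orton)
Wendle: 6  (via Ulver)
Pirton: 9  (via Ulver)
Varne: 9  (via Ulver)
Neston: 10  (via Wendle)
Tarn: 11  (via Linby)
Brook: 14  (via Varne)
Kelso: 16  (via Brook)
Shortest route: Ulver–Varne–Brook–Kelso = $16.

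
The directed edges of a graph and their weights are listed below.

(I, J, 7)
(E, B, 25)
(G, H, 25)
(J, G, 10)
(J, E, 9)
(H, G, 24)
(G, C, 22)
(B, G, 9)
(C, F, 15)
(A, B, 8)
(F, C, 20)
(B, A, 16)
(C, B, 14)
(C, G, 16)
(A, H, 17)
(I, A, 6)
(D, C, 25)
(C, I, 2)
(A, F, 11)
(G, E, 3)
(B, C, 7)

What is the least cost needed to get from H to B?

52

Compare a few routes:
H - G - C - I - A - B: 24+22+2+6+8 = 62
H - G - C - B: 24+22+14 = 60
H - G - E - B: 24+3+25 = 52
Cheapest is H - G - E - B at 52.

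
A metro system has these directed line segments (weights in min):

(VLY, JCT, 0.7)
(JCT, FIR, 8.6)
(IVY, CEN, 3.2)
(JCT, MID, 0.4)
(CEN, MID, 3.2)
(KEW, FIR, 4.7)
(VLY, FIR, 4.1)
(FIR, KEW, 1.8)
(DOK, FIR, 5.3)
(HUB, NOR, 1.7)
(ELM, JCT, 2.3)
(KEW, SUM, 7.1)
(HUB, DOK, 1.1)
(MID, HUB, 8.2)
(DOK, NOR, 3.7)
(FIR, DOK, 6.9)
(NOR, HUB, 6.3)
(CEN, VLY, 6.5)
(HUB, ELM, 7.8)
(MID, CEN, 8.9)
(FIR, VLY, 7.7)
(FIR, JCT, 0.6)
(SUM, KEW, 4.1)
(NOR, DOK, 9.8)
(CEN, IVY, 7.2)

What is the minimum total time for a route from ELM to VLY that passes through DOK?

Shortest ELM→DOK: ELM → JCT → MID → HUB → DOK = 12
Shortest DOK→VLY: DOK → FIR → VLY = 13
Total via DOK: 12 + 13 = 25 min.

25 min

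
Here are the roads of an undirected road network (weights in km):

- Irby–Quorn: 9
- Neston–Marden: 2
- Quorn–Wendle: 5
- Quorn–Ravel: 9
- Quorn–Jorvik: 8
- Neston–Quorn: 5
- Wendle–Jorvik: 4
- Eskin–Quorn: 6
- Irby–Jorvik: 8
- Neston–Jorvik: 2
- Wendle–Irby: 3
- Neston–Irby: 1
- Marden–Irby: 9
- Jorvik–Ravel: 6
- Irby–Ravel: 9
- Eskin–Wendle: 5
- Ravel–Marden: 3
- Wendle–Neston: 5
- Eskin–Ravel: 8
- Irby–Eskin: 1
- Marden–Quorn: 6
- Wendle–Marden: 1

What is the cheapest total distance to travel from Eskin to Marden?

4 km

Enumerating some paths:
Eskin → Irby → Neston → Marden: 1+1+2 = 4
Eskin → Irby → Wendle → Marden: 1+3+1 = 5
Cheapest is Eskin → Irby → Neston → Marden at 4 km.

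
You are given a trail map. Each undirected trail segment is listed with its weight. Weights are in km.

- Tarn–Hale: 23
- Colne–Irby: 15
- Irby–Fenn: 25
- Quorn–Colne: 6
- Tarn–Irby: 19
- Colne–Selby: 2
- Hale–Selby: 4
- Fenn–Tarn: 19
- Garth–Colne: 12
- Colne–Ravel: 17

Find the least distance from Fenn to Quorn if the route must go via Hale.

Shortest Fenn→Hale: Fenn → Tarn → Hale = 42
Shortest Hale→Quorn: Hale → Selby → Colne → Quorn = 12
Total via Hale: 42 + 12 = 54 km.

54 km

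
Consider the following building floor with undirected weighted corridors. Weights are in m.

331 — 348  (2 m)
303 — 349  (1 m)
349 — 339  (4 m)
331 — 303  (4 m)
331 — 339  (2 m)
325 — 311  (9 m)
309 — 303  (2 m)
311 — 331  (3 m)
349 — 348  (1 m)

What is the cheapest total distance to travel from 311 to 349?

6 m

Compare a few routes:
311 → 331 → 348 → 349: 3+2+1 = 6
311 → 331 → 303 → 349: 3+4+1 = 8
Cheapest is 311 → 331 → 348 → 349 at 6 m.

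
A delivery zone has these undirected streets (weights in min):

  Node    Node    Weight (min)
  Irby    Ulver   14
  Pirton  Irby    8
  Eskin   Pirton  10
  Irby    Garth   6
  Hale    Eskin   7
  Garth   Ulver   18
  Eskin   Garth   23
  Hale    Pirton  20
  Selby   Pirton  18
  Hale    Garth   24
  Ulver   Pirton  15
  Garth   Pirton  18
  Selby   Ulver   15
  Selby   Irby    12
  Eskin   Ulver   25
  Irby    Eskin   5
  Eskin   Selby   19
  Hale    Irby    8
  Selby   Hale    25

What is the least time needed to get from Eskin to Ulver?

Running Dijkstra from Eskin:
Eskin: 0
Irby: 5  (via Eskin)
Hale: 7  (via Eskin)
Pirton: 10  (via Eskin)
Garth: 11  (via Irby)
Selby: 17  (via Irby)
Ulver: 19  (via Irby)
Shortest route: Eskin → Irby → Ulver = 19 min.

19 min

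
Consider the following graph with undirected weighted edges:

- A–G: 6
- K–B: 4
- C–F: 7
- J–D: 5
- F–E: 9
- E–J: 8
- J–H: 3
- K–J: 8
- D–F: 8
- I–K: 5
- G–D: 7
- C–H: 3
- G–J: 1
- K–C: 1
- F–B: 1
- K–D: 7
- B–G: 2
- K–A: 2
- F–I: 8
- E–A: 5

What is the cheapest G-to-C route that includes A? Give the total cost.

Shortest G→A: G → A = 6
Shortest A→C: A → K → C = 3
Total via A: 6 + 3 = 9.

9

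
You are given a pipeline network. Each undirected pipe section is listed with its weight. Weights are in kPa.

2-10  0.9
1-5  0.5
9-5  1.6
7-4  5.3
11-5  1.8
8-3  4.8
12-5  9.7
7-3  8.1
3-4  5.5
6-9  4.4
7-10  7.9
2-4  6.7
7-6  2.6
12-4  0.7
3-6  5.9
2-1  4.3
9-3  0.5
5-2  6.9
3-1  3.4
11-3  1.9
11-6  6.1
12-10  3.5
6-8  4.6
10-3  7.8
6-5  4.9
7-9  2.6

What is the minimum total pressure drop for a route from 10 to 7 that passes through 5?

9.9 kPa

Best 10 to 5: 10 → 2 → 1 → 5 costing 5.7
Best 5 to 7: 5 → 9 → 7 costing 4.2
Total via 5: 5.7 + 4.2 = 9.9 kPa.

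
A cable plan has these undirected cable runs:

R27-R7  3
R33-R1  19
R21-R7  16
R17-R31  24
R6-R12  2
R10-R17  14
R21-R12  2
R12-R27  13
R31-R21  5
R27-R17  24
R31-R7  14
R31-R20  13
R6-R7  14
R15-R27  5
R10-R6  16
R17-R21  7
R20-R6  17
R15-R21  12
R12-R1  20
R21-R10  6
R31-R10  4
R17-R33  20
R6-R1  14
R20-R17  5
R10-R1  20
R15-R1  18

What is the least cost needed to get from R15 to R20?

Enumerating some paths:
R15 - R21 - R12 - R6 - R20: 12+2+2+17 = 33
R15 - R21 - R31 - R20: 12+5+13 = 30
R15 - R27 - R12 - R21 - R17 - R20: 5+13+2+7+5 = 32
R15 - R21 - R17 - R20: 12+7+5 = 24
The minimum is 24 via R15 - R21 - R17 - R20.

24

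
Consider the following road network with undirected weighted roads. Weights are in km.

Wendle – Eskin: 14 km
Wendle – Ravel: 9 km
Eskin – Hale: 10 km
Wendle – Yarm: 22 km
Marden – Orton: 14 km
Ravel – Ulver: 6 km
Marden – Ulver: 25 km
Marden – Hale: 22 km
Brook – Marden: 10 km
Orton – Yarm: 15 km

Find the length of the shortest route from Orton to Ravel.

Compare a few routes:
Orton–Marden–Ulver–Ravel: 14+25+6 = 45
Orton–Yarm–Wendle–Ravel: 15+22+9 = 46
The minimum is 45 km via Orton–Marden–Ulver–Ravel.

45 km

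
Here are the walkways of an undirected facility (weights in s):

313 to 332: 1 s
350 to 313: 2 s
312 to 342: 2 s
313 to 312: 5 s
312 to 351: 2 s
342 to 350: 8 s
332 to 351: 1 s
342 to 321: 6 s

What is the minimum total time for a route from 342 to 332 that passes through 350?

Shortest 342→350: 342–350 = 8
Shortest 350→332: 350–313–332 = 3
Total via 350: 8 + 3 = 11 s.

11 s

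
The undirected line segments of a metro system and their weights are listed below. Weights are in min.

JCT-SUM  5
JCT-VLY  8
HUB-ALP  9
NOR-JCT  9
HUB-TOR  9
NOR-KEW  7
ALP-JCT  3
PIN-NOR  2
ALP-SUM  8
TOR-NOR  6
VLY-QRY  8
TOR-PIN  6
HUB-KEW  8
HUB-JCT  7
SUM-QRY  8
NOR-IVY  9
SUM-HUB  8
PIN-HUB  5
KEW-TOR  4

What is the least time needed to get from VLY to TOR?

23 min

Running Dijkstra from VLY:
VLY: 0
QRY: 8  (via VLY)
JCT: 8  (via VLY)
ALP: 11  (via JCT)
SUM: 13  (via JCT)
HUB: 15  (via JCT)
NOR: 17  (via JCT)
PIN: 19  (via NOR)
TOR: 23  (via NOR)
Shortest route: VLY → JCT → NOR → TOR = 23 min.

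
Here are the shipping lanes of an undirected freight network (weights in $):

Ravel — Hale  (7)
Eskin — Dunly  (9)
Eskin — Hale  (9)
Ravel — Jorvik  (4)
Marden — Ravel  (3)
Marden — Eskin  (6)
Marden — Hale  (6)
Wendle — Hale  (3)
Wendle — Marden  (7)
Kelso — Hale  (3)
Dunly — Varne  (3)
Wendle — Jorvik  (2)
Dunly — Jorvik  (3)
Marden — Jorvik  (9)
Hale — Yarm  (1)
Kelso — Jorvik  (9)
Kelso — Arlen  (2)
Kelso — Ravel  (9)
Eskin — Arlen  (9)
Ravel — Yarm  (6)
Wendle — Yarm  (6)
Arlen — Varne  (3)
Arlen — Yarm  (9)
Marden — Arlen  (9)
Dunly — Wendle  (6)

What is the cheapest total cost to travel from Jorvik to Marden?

$7

Settle nodes by increasing distance from Jorvik:
Jorvik: 0
Wendle: 2  (via Jorvik)
Dunly: 3  (via Jorvik)
Ravel: 4  (via Jorvik)
Hale: 5  (via Wendle)
Yarm: 6  (via Hale)
Varne: 6  (via Dunly)
Marden: 7  (via Ravel)
Shortest route: Jorvik–Ravel–Marden = $7.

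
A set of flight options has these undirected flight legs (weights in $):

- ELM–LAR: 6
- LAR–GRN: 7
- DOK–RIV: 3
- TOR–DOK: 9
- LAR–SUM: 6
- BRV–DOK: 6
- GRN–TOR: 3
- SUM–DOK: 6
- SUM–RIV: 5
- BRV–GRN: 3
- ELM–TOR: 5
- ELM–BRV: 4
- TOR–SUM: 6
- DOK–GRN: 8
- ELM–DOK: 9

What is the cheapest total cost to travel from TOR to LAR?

$10

Settle nodes by increasing distance from TOR:
TOR: 0
GRN: 3  (via TOR)
ELM: 5  (via TOR)
SUM: 6  (via TOR)
BRV: 6  (via GRN)
DOK: 9  (via TOR)
LAR: 10  (via GRN)
Shortest route: TOR → GRN → LAR = $10.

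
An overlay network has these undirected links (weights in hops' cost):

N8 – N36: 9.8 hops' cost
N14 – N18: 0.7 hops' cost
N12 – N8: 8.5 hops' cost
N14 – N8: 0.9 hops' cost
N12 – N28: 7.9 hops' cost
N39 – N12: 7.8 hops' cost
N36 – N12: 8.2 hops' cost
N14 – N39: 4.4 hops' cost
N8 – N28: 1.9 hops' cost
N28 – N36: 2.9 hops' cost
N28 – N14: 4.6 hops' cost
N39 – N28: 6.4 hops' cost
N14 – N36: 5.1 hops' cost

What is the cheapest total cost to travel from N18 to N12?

10.1 hops' cost

Compare a few routes:
N18–N14–N8–N12: 0.7+0.9+8.5 = 10.1
N18–N14–N8–N28–N12: 0.7+0.9+1.9+7.9 = 11.4
N18–N14–N28–N12: 0.7+4.6+7.9 = 13.2
N18–N14–N39–N12: 0.7+4.4+7.8 = 12.9
The minimum is 10.1 hops' cost via N18–N14–N8–N12.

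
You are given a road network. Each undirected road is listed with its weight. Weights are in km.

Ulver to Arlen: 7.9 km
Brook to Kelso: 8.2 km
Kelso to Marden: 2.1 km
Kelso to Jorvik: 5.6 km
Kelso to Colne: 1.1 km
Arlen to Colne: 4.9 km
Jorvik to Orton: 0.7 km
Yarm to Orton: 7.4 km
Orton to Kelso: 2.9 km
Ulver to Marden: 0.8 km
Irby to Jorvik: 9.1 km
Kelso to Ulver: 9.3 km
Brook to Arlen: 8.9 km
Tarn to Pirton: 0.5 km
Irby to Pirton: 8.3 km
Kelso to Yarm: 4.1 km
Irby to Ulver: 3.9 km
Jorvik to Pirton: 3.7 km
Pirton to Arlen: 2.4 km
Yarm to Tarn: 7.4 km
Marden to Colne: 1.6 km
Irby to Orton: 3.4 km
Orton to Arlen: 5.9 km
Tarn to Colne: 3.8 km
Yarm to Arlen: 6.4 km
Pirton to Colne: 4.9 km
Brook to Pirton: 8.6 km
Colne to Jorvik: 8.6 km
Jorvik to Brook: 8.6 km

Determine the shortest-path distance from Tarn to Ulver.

Candidate routes:
Tarn → Colne → Marden → Ulver: 3.8+1.6+0.8 = 6.2
Tarn → Pirton → Colne → Marden → Ulver: 0.5+4.9+1.6+0.8 = 7.8
Cheapest is Tarn → Colne → Marden → Ulver at 6.2 km.

6.2 km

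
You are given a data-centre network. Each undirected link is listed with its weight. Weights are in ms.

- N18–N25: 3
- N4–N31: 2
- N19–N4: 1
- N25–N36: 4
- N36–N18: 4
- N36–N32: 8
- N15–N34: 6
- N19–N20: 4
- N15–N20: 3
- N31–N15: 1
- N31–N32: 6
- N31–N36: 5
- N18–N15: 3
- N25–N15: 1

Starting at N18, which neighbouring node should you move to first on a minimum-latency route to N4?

N15

Enumerating some paths:
N18 → N25 → N15 → N31 → N4: 3+1+1+2 = 7
N18 → N15 → N31 → N4: 3+1+2 = 6
The minimum is 6 ms via N18 → N15 → N31 → N4.
So from N18 the first move is to N15.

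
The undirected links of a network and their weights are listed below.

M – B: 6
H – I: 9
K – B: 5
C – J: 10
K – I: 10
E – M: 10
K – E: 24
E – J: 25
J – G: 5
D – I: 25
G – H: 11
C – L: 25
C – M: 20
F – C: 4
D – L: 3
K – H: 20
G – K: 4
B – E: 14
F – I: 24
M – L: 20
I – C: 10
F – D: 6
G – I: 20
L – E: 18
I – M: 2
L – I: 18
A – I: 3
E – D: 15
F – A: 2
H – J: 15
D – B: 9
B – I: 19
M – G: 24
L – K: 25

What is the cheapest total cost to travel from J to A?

16

Enumerating some paths:
J - C - F - A: 10+4+2 = 16
J - G - K - I - A: 5+4+10+3 = 22
Cheapest is J - C - F - A at 16.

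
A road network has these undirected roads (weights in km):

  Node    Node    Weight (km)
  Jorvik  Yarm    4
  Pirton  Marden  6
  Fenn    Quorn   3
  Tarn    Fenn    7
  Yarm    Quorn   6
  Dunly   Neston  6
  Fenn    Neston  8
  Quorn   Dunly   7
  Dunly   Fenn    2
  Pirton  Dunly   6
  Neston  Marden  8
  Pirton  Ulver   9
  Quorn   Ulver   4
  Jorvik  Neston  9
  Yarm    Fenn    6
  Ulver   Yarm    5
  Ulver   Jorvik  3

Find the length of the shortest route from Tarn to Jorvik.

17 km

Settle nodes by increasing distance from Tarn:
Tarn: 0
Fenn: 7  (via Tarn)
Dunly: 9  (via Fenn)
Quorn: 10  (via Fenn)
Yarm: 13  (via Fenn)
Ulver: 14  (via Quorn)
Pirton: 15  (via Dunly)
Neston: 15  (via Fenn)
Jorvik: 17  (via Yarm)
Shortest route: Tarn → Fenn → Yarm → Jorvik = 17 km.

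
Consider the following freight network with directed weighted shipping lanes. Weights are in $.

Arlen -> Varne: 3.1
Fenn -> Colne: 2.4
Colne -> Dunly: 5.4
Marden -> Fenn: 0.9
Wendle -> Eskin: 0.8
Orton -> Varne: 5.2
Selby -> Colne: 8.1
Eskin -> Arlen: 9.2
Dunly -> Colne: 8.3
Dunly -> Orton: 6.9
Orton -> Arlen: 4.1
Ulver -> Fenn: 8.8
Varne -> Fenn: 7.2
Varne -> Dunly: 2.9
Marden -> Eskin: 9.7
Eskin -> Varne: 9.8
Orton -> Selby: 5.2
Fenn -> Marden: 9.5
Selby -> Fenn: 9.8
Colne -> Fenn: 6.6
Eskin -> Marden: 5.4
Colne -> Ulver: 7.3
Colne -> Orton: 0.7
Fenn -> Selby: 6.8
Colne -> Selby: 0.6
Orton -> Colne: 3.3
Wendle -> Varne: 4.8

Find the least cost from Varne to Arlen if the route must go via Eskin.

Best Varne to Eskin: Varne–Fenn–Marden–Eskin costing 26.4
Best Eskin to Arlen: Eskin–Arlen costing 9.2
Total via Eskin: 26.4 + 9.2 = $35.6.

$35.6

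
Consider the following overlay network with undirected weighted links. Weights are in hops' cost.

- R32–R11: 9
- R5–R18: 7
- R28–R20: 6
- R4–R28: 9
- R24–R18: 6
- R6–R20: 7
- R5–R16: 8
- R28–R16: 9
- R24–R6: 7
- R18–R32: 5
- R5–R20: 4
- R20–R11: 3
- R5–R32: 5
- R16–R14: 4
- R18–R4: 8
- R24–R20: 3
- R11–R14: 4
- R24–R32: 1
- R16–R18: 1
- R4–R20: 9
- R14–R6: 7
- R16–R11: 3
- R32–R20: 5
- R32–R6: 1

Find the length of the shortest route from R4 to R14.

13 hops' cost

Compare a few routes:
R4–R18–R16–R11–R14: 8+1+3+4 = 16
R4–R20–R11–R14: 9+3+4 = 16
R4–R18–R16–R14: 8+1+4 = 13
Cheapest is R4–R18–R16–R14 at 13 hops' cost.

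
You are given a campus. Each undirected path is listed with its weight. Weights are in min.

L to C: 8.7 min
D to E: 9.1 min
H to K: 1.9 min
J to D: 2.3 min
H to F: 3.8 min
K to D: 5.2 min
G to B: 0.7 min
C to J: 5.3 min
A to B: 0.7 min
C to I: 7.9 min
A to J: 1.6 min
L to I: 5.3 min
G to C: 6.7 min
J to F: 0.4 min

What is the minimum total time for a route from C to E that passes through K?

25.7 min

Shortest C→K: C → J → F → H → K = 11.4
Best K to E: K → D → E costing 14.3
Total via K: 11.4 + 14.3 = 25.7 min.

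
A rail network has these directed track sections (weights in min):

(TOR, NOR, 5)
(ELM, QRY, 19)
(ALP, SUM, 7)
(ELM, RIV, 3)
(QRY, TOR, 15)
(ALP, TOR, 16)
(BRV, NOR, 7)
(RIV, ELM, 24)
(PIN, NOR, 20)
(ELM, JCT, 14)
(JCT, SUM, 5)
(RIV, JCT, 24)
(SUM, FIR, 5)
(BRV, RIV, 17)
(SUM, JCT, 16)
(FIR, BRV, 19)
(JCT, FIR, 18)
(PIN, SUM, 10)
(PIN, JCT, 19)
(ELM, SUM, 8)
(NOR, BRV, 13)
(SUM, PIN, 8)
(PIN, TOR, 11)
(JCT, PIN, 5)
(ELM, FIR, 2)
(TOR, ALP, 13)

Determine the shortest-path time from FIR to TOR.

Running Dijkstra from FIR:
FIR: 0
BRV: 19  (via FIR)
NOR: 26  (via BRV)
RIV: 36  (via BRV)
ELM: 60  (via RIV)
JCT: 60  (via RIV)
PIN: 65  (via JCT)
SUM: 65  (via JCT)
TOR: 76  (via PIN)
Shortest route: FIR → BRV → RIV → JCT → PIN → TOR = 76 min.

76 min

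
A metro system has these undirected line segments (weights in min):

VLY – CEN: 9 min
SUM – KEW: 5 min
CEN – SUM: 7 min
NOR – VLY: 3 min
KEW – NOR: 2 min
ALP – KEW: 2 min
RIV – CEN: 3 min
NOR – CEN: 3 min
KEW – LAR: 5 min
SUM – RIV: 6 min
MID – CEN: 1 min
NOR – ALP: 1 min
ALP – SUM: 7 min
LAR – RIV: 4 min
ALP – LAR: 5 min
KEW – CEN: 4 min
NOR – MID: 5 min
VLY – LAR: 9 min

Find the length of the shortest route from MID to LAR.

8 min

Compare a few routes:
MID - CEN - RIV - LAR: 1+3+4 = 8
MID - CEN - NOR - ALP - LAR: 1+3+1+5 = 10
MID - CEN - NOR - KEW - LAR: 1+3+2+5 = 11
MID - CEN - KEW - LAR: 1+4+5 = 10
The minimum is 8 min via MID - CEN - RIV - LAR.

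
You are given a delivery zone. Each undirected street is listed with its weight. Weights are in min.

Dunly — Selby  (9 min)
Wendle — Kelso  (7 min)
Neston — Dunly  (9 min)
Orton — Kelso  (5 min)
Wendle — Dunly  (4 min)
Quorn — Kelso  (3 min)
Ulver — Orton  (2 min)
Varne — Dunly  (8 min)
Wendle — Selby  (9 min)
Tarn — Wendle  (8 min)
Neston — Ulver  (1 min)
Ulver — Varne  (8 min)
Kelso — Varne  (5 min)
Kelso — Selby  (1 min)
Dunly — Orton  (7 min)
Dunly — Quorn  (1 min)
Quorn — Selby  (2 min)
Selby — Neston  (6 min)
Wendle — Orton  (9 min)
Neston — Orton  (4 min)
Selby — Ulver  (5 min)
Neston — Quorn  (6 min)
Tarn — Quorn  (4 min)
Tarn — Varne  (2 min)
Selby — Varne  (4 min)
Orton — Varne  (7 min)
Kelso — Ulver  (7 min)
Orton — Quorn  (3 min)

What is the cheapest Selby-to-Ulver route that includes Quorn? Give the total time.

Shortest Selby→Quorn: Selby → Quorn = 2
Best Quorn to Ulver: Quorn → Orton → Ulver costing 5
Total via Quorn: 2 + 5 = 7 min.

7 min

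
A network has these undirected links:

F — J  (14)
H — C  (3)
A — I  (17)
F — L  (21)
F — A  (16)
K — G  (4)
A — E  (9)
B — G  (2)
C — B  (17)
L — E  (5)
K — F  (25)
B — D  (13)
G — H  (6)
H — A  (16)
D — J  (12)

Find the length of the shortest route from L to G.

36

Shortest distances from L:
L: 0
E: 5  (via L)
A: 14  (via E)
F: 21  (via L)
H: 30  (via A)
I: 31  (via A)
C: 33  (via H)
J: 35  (via F)
G: 36  (via H)
Shortest route: L–E–A–H–G = 36.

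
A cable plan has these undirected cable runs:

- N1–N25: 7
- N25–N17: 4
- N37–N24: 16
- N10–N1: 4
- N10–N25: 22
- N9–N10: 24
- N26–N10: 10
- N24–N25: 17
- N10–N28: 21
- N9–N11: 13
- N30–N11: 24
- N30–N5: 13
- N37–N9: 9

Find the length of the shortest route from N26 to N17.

Enumerating some paths:
N26 → N10 → N25 → N17: 10+22+4 = 36
N26 → N10 → N1 → N25 → N17: 10+4+7+4 = 25
Cheapest is N26 → N10 → N1 → N25 → N17 at 25.

25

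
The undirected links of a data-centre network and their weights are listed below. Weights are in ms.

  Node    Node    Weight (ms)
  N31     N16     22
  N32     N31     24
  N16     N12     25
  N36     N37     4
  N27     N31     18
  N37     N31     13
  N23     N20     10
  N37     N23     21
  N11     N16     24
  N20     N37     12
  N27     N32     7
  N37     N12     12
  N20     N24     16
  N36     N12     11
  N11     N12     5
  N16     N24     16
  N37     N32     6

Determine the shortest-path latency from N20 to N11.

29 ms

Shortest distances from N20:
N20: 0
N23: 10  (via N20)
N37: 12  (via N20)
N36: 16  (via N37)
N24: 16  (via N20)
N32: 18  (via N37)
N12: 24  (via N37)
N31: 25  (via N37)
N27: 25  (via N32)
N11: 29  (via N12)
Shortest route: N20–N37–N12–N11 = 29 ms.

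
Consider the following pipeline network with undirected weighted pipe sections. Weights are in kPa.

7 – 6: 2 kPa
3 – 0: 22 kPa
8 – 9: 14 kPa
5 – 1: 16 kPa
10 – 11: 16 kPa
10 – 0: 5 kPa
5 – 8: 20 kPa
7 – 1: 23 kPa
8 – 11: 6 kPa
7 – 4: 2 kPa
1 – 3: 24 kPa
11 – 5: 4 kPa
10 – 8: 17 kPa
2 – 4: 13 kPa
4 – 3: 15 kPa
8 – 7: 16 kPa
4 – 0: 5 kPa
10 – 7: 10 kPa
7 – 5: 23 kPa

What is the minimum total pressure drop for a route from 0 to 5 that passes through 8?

32 kPa

Shortest 0→8: 0 → 10 → 8 = 22
Shortest 8→5: 8 → 11 → 5 = 10
Total via 8: 22 + 10 = 32 kPa.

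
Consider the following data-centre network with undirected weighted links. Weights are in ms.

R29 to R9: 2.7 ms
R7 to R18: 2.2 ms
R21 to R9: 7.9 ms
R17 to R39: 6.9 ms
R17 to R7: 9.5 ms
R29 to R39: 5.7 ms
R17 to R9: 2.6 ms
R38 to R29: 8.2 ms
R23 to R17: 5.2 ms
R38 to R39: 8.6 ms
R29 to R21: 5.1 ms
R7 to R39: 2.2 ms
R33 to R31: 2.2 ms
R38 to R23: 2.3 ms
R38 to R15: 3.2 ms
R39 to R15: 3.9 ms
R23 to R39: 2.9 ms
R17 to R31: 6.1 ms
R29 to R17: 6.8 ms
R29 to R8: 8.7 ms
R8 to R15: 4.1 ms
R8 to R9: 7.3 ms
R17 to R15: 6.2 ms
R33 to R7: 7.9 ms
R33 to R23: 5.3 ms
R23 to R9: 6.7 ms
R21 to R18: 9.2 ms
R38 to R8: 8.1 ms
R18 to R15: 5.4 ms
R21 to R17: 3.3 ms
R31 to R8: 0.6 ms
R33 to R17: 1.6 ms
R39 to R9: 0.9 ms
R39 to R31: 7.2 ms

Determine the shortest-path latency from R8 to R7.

Compare a few routes:
R8 → R15 → R39 → R7: 4.1+3.9+2.2 = 10.2
R8 → R31 → R33 → R17 → R9 → R39 → R7: 0.6+2.2+1.6+2.6+0.9+2.2 = 10.1
R8 → R9 → R39 → R7: 7.3+0.9+2.2 = 10.4
R8 → R31 → R39 → R7: 0.6+7.2+2.2 = 10
Cheapest is R8 → R31 → R39 → R7 at 10 ms.

10 ms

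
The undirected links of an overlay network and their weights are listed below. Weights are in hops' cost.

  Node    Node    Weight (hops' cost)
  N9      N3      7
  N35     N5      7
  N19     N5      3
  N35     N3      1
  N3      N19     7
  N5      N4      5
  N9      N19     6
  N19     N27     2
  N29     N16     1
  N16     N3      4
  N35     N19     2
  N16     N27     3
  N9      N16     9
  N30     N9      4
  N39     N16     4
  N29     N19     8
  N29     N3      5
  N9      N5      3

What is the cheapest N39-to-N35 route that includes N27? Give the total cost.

11 hops' cost

Best N39 to N27: N39 → N16 → N27 costing 7
Shortest N27→N35: N27 → N19 → N35 = 4
Total via N27: 7 + 4 = 11 hops' cost.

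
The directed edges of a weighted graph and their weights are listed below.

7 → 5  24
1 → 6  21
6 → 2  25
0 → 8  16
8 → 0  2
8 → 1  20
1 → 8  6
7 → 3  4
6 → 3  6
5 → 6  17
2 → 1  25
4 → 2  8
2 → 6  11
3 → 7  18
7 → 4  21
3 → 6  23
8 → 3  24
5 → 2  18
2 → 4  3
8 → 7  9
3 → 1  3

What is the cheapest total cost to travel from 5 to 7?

Candidate routes:
5 → 2 → 6 → 3 → 7: 18+11+6+18 = 53
5 → 6 → 3 → 7: 17+6+18 = 41
5 → 2 → 6 → 3 → 1 → 8 → 7: 18+11+6+3+6+9 = 53
The minimum is 41 via 5 → 6 → 3 → 7.

41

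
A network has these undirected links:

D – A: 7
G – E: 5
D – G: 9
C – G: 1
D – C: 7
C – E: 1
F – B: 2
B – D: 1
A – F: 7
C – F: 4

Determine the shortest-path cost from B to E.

Settle nodes by increasing distance from B:
B: 0
D: 1  (via B)
F: 2  (via B)
C: 6  (via F)
E: 7  (via C)
Shortest route: B → F → C → E = 7.

7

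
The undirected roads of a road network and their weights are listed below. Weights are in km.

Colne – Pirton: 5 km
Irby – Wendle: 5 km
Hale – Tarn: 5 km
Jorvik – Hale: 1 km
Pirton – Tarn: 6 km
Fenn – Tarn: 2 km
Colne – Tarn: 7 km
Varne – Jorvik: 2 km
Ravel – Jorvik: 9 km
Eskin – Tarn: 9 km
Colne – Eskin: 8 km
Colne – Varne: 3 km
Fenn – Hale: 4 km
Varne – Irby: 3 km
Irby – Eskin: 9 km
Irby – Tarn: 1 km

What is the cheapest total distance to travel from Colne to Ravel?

14 km

Enumerating some paths:
Colne–Tarn–Irby–Varne–Jorvik–Ravel: 7+1+3+2+9 = 22
Colne–Tarn–Hale–Jorvik–Ravel: 7+5+1+9 = 22
Colne–Varne–Jorvik–Ravel: 3+2+9 = 14
Cheapest is Colne–Varne–Jorvik–Ravel at 14 km.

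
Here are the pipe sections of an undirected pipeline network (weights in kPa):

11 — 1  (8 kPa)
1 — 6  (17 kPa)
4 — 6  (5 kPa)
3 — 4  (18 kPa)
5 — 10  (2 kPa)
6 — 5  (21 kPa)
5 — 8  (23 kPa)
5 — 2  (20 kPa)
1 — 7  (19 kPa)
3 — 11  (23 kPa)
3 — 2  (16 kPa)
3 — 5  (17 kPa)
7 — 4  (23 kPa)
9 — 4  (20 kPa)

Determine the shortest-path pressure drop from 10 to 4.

Enumerating some paths:
10 → 5 → 2 → 3 → 4: 2+20+16+18 = 56
10 → 5 → 3 → 4: 2+17+18 = 37
10 → 5 → 6 → 4: 2+21+5 = 28
The minimum is 28 kPa via 10 → 5 → 6 → 4.

28 kPa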